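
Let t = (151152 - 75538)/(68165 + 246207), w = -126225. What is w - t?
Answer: -19840840657/157186 ≈ -1.2623e+5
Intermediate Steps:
t = 37807/157186 (t = 75614/314372 = 75614*(1/314372) = 37807/157186 ≈ 0.24052)
w - t = -126225 - 1*37807/157186 = -126225 - 37807/157186 = -19840840657/157186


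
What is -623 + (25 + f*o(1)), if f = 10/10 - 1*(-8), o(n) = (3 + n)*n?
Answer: -562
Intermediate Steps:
o(n) = n*(3 + n)
f = 9 (f = 10*(⅒) + 8 = 1 + 8 = 9)
-623 + (25 + f*o(1)) = -623 + (25 + 9*(1*(3 + 1))) = -623 + (25 + 9*(1*4)) = -623 + (25 + 9*4) = -623 + (25 + 36) = -623 + 61 = -562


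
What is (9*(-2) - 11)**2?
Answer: 841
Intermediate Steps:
(9*(-2) - 11)**2 = (-18 - 11)**2 = (-29)**2 = 841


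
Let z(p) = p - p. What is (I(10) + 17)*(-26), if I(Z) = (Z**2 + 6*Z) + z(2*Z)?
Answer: -4602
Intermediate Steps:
z(p) = 0
I(Z) = Z**2 + 6*Z (I(Z) = (Z**2 + 6*Z) + 0 = Z**2 + 6*Z)
(I(10) + 17)*(-26) = (10*(6 + 10) + 17)*(-26) = (10*16 + 17)*(-26) = (160 + 17)*(-26) = 177*(-26) = -4602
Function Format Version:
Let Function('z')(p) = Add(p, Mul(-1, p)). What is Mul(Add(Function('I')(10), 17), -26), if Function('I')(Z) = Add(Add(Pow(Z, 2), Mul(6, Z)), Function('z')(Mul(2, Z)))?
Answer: -4602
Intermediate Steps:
Function('z')(p) = 0
Function('I')(Z) = Add(Pow(Z, 2), Mul(6, Z)) (Function('I')(Z) = Add(Add(Pow(Z, 2), Mul(6, Z)), 0) = Add(Pow(Z, 2), Mul(6, Z)))
Mul(Add(Function('I')(10), 17), -26) = Mul(Add(Mul(10, Add(6, 10)), 17), -26) = Mul(Add(Mul(10, 16), 17), -26) = Mul(Add(160, 17), -26) = Mul(177, -26) = -4602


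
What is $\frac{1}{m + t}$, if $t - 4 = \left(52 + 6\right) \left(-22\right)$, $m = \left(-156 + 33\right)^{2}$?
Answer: $\frac{1}{13857} \approx 7.2166 \cdot 10^{-5}$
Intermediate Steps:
$m = 15129$ ($m = \left(-123\right)^{2} = 15129$)
$t = -1272$ ($t = 4 + \left(52 + 6\right) \left(-22\right) = 4 + 58 \left(-22\right) = 4 - 1276 = -1272$)
$\frac{1}{m + t} = \frac{1}{15129 - 1272} = \frac{1}{13857}$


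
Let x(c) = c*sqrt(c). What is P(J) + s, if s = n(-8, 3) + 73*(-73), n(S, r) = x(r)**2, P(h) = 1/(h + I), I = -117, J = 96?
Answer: -111343/21 ≈ -5302.0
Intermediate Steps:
x(c) = c**(3/2)
P(h) = 1/(-117 + h) (P(h) = 1/(h - 117) = 1/(-117 + h))
n(S, r) = r**3 (n(S, r) = (r**(3/2))**2 = r**3)
s = -5302 (s = 3**3 + 73*(-73) = 27 - 5329 = -5302)
P(J) + s = 1/(-117 + 96) - 5302 = 1/(-21) - 5302 = -1/21 - 5302 = -111343/21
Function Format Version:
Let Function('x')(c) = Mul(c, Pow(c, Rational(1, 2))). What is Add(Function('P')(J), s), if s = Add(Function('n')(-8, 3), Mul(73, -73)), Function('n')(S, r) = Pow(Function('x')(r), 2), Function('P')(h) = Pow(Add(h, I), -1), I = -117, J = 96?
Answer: Rational(-111343, 21) ≈ -5302.0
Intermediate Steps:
Function('x')(c) = Pow(c, Rational(3, 2))
Function('P')(h) = Pow(Add(-117, h), -1) (Function('P')(h) = Pow(Add(h, -117), -1) = Pow(Add(-117, h), -1))
Function('n')(S, r) = Pow(r, 3) (Function('n')(S, r) = Pow(Pow(r, Rational(3, 2)), 2) = Pow(r, 3))
s = -5302 (s = Add(Pow(3, 3), Mul(73, -73)) = Add(27, -5329) = -5302)
Add(Function('P')(J), s) = Add(Pow(Add(-117, 96), -1), -5302) = Add(Pow(-21, -1), -5302) = Add(Rational(-1, 21), -5302) = Rational(-111343, 21)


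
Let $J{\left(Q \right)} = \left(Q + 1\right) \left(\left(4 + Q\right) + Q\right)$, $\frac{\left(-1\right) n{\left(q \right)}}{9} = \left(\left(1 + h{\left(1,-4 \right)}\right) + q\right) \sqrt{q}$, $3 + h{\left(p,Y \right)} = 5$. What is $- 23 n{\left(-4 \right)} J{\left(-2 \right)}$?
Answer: $0$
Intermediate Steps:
$h{\left(p,Y \right)} = 2$ ($h{\left(p,Y \right)} = -3 + 5 = 2$)
$n{\left(q \right)} = - 9 \sqrt{q} \left(3 + q\right)$ ($n{\left(q \right)} = - 9 \left(\left(1 + 2\right) + q\right) \sqrt{q} = - 9 \left(3 + q\right) \sqrt{q} = - 9 \sqrt{q} \left(3 + q\right)$)
$J{\left(Q \right)} = \left(1 + Q\right) \left(4 + 2 Q\right)$
$- 23 n{\left(-4 \right)} J{\left(-2 \right)} = - 23 \cdot 9 \sqrt{-4} \left(-3 - -4\right) \left(4 + 2 \left(-2\right)^{2} + 6 \left(-2\right)\right) = - 23 \cdot 9 \cdot 2 i \left(-3 + 4\right) \left(4 + 2 \cdot 4 - 12\right) = - 23 \cdot 9 \cdot 2 i 1 \left(4 + 8 - 12\right) = - 23 \cdot 18 i 0 = - 414 i 0 = 0$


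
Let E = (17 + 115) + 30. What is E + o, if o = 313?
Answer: 475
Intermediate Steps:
E = 162 (E = 132 + 30 = 162)
E + o = 162 + 313 = 475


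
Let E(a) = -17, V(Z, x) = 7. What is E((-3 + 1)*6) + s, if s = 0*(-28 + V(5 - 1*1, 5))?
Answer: -17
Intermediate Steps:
s = 0 (s = 0*(-28 + 7) = 0*(-21) = 0)
E((-3 + 1)*6) + s = -17 + 0 = -17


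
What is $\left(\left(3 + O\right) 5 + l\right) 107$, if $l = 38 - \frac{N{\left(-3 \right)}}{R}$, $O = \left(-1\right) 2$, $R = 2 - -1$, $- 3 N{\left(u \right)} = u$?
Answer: $\frac{13696}{3} \approx 4565.3$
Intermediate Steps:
$N{\left(u \right)} = - \frac{u}{3}$
$R = 3$ ($R = 2 + 1 = 3$)
$O = -2$
$l = \frac{113}{3}$ ($l = 38 - \frac{\left(- \frac{1}{3}\right) \left(-3\right)}{3} = 38 - 1 \cdot \frac{1}{3} = 38 - \frac{1}{3} = \frac{113}{3} \approx 37.667$)
$\left(\left(3 + O\right) 5 + l\right) 107 = \left(\left(3 - 2\right) 5 + \frac{113}{3}\right) 107 = \left(1 \cdot 5 + \frac{113}{3}\right) 107 = \left(5 + \frac{113}{3}\right) 107 = \frac{128}{3} \cdot 107 = \frac{13696}{3}$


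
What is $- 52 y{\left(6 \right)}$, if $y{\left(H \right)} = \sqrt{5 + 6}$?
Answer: $- 52 \sqrt{11} \approx -172.46$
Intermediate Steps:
$y{\left(H \right)} = \sqrt{11}$
$- 52 y{\left(6 \right)} = - 52 \sqrt{11}$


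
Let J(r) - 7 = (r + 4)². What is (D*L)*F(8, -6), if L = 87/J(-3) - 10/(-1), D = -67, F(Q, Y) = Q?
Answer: -11189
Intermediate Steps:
J(r) = 7 + (4 + r)² (J(r) = 7 + (r + 4)² = 7 + (4 + r)²)
L = 167/8 (L = 87/(7 + (4 - 3)²) - 10/(-1) = 87/(7 + 1²) - 10*(-1) = 87/(7 + 1) + 10 = 87/8 + 10 = 167/8 ≈ 20.875)
(D*L)*F(8, -6) = -67*167/8*8 = -11189/8*8 = -11189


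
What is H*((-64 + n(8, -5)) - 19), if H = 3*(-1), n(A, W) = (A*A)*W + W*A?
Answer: 1329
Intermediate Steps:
n(A, W) = A*W + W*A² (n(A, W) = A²*W + A*W = W*A² + A*W = A*W + W*A²)
H = -3
H*((-64 + n(8, -5)) - 19) = -3*((-64 + 8*(-5)*(1 + 8)) - 19) = -3*((-64 + 8*(-5)*9) - 19) = -3*((-64 - 360) - 19) = -3*(-424 - 19) = -3*(-443) = 1329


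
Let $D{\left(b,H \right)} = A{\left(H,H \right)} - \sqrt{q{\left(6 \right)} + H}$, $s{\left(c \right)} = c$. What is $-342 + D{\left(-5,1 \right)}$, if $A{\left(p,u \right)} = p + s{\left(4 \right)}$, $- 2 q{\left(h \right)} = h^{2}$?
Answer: $-337 - i \sqrt{17} \approx -337.0 - 4.1231 i$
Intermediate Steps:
$q{\left(h \right)} = - \frac{h^{2}}{2}$
$A{\left(p,u \right)} = 4 + p$ ($A{\left(p,u \right)} = p + 4 = 4 + p$)
$D{\left(b,H \right)} = 4 + H - \sqrt{-18 + H}$ ($D{\left(b,H \right)} = \left(4 + H\right) - \sqrt{- \frac{6^{2}}{2} + H} = \left(4 + H\right) - \sqrt{\left(- \frac{1}{2}\right) 36 + H} = \left(4 + H\right) - \sqrt{-18 + H} = 4 + H - \sqrt{-18 + H}$)
$-342 + D{\left(-5,1 \right)} = -342 + \left(4 + 1 - \sqrt{-18 + 1}\right) = -342 + \left(4 + 1 - \sqrt{-17}\right) = -342 + \left(4 + 1 - i \sqrt{17}\right) = -342 + \left(5 - i \sqrt{17}\right) = -337 - i \sqrt{17}$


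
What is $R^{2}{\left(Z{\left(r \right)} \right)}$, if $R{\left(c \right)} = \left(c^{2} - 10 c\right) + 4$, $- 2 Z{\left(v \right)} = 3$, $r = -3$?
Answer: $\frac{7225}{16} \approx 451.56$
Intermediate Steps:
$Z{\left(v \right)} = - \frac{3}{2}$ ($Z{\left(v \right)} = \left(- \frac{1}{2}\right) 3 = - \frac{3}{2}$)
$R{\left(c \right)} = 4 + c^{2} - 10 c$
$R^{2}{\left(Z{\left(r \right)} \right)} = \left(4 + \left(- \frac{3}{2}\right)^{2} - -15\right)^{2} = \left(4 + \frac{9}{4} + 15\right)^{2} = \left(\frac{85}{4}\right)^{2} = \frac{7225}{16}$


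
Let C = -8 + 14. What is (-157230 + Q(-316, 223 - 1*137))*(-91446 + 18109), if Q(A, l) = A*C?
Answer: 11669823462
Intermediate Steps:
C = 6
Q(A, l) = 6*A (Q(A, l) = A*6 = 6*A)
(-157230 + Q(-316, 223 - 1*137))*(-91446 + 18109) = (-157230 + 6*(-316))*(-91446 + 18109) = (-157230 - 1896)*(-73337) = -159126*(-73337) = 11669823462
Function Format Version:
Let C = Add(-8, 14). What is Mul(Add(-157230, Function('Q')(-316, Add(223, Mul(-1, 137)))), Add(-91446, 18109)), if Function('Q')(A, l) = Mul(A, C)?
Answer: 11669823462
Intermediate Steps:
C = 6
Function('Q')(A, l) = Mul(6, A) (Function('Q')(A, l) = Mul(A, 6) = Mul(6, A))
Mul(Add(-157230, Function('Q')(-316, Add(223, Mul(-1, 137)))), Add(-91446, 18109)) = Mul(Add(-157230, Mul(6, -316)), Add(-91446, 18109)) = Mul(Add(-157230, -1896), -73337) = Mul(-159126, -73337) = 11669823462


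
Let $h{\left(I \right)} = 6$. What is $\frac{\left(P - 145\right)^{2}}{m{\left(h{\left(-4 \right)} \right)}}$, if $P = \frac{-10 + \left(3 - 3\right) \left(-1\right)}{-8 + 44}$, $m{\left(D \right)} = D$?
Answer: $\frac{6838225}{1944} \approx 3517.6$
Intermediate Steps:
$P = - \frac{5}{18}$ ($P = \frac{-10 + 0 \left(-1\right)}{36} = \left(-10 + 0\right) \frac{1}{36} = \left(-10\right) \frac{1}{36} = - \frac{5}{18} \approx -0.27778$)
$\frac{\left(P - 145\right)^{2}}{m{\left(h{\left(-4 \right)} \right)}} = \frac{\left(- \frac{5}{18} - 145\right)^{2}}{6} = \left(- \frac{2615}{18}\right)^{2} \cdot \frac{1}{6} = \frac{6838225}{324} \cdot \frac{1}{6} = \frac{6838225}{1944}$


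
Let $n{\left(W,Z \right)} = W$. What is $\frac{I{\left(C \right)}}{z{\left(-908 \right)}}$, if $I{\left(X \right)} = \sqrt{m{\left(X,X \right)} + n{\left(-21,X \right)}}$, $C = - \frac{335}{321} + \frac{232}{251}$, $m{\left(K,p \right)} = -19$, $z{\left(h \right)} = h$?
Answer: $- \frac{i \sqrt{10}}{454} \approx - 0.0069654 i$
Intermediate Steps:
$C = - \frac{9613}{80571}$ ($C = \left(-335\right) \frac{1}{321} + 232 \cdot \frac{1}{251} = - \frac{335}{321} + \frac{232}{251} = - \frac{9613}{80571} \approx -0.11931$)
$I{\left(X \right)} = 2 i \sqrt{10}$ ($I{\left(X \right)} = \sqrt{-19 - 21} = \sqrt{-40} = 2 i \sqrt{10}$)
$\frac{I{\left(C \right)}}{z{\left(-908 \right)}} = \frac{2 i \sqrt{10}}{-908} = 2 i \sqrt{10} \left(- \frac{1}{908}\right) = - \frac{i \sqrt{10}}{454}$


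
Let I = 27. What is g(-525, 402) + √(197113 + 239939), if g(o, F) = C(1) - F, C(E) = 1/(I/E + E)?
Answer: -11255/28 + 22*√903 ≈ 259.13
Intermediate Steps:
C(E) = 1/(E + 27/E) (C(E) = 1/(27/E + E) = 1/(E + 27/E))
g(o, F) = 1/28 - F (g(o, F) = 1/(27 + 1²) - F = 1/(27 + 1) - F = 1/28 - F)
g(-525, 402) + √(197113 + 239939) = (1/28 - 1*402) + √(197113 + 239939) = (1/28 - 402) + √437052 = -11255/28 + 22*√903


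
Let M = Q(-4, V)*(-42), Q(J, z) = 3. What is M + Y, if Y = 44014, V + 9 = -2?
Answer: 43888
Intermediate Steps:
V = -11 (V = -9 - 2 = -11)
M = -126 (M = 3*(-42) = -126)
M + Y = -126 + 44014 = 43888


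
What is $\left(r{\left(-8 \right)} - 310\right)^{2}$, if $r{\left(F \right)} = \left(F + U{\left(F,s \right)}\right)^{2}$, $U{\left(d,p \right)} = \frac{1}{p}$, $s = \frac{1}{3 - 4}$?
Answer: $52441$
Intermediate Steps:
$s = -1$ ($s = \frac{1}{-1} = -1$)
$r{\left(F \right)} = \left(-1 + F\right)^{2}$ ($r{\left(F \right)} = \left(F + \frac{1}{-1}\right)^{2} = \left(F - 1\right)^{2} = \left(-1 + F\right)^{2}$)
$\left(r{\left(-8 \right)} - 310\right)^{2} = \left(\left(-1 - 8\right)^{2} - 310\right)^{2} = \left(\left(-9\right)^{2} - 310\right)^{2} = \left(81 - 310\right)^{2} = \left(-229\right)^{2} = 52441$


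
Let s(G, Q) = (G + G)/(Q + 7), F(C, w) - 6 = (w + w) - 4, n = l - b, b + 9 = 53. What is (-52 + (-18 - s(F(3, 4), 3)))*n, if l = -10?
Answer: 3888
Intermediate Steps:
b = 44 (b = -9 + 53 = 44)
n = -54 (n = -10 - 1*44 = -10 - 44 = -54)
F(C, w) = 2 + 2*w (F(C, w) = 6 + ((w + w) - 4) = 6 + (2*w - 4) = 6 + (-4 + 2*w) = 2 + 2*w)
s(G, Q) = 2*G/(7 + Q) (s(G, Q) = (2*G)/(7 + Q) = 2*G/(7 + Q))
(-52 + (-18 - s(F(3, 4), 3)))*n = (-52 + (-18 - 2*(2 + 2*4)/(7 + 3)))*(-54) = (-52 + (-18 - 2*(2 + 8)/10))*(-54) = (-52 + (-18 - 2*10/10))*(-54) = (-52 + (-18 - 1*2))*(-54) = (-52 + (-18 - 2))*(-54) = (-52 - 20)*(-54) = -72*(-54) = 3888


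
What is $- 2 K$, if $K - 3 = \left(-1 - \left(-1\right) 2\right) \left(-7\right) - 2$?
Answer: $12$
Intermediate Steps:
$K = -6$ ($K = 3 + \left(\left(-1 - \left(-1\right) 2\right) \left(-7\right) - 2\right) = 3 + \left(\left(-1 - -2\right) \left(-7\right) - 2\right) = 3 + \left(\left(-1 + 2\right) \left(-7\right) - 2\right) = 3 + \left(1 \left(-7\right) - 2\right) = 3 - 9 = -6$)
$- 2 K = \left(-2\right) \left(-6\right) = 12$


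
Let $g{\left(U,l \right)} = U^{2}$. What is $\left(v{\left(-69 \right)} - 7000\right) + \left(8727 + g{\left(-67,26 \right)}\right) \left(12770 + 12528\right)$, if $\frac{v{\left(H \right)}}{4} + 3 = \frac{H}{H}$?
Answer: $334331360$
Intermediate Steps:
$v{\left(H \right)} = -8$ ($v{\left(H \right)} = -12 + 4 \frac{H}{H} = -12 + 4 \cdot 1 = -12 + 4 = -8$)
$\left(v{\left(-69 \right)} - 7000\right) + \left(8727 + g{\left(-67,26 \right)}\right) \left(12770 + 12528\right) = \left(-8 - 7000\right) + \left(8727 + \left(-67\right)^{2}\right) \left(12770 + 12528\right) = -7008 + \left(8727 + 4489\right) 25298 = -7008 + 13216 \cdot 25298 = -7008 + 334338368 = 334331360$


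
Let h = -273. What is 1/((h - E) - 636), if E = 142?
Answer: -1/1051 ≈ -0.00095147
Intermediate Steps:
1/((h - E) - 636) = 1/((-273 - 1*142) - 636) = 1/((-273 - 142) - 636) = 1/(-415 - 636) = 1/(-1051) = -1/1051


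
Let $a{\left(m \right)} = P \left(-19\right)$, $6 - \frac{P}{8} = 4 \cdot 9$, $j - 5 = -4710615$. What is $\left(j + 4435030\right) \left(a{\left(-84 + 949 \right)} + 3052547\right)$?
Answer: $-842477547060$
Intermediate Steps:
$j = -4710610$ ($j = 5 - 4710615 = -4710610$)
$P = -240$ ($P = 48 - 8 \cdot 4 \cdot 9 = 48 - 288 = -240$)
$a{\left(m \right)} = 4560$ ($a{\left(m \right)} = \left(-240\right) \left(-19\right) = 4560$)
$\left(j + 4435030\right) \left(a{\left(-84 + 949 \right)} + 3052547\right) = \left(-4710610 + 4435030\right) \left(4560 + 3052547\right) = \left(-275580\right) 3057107 = -842477547060$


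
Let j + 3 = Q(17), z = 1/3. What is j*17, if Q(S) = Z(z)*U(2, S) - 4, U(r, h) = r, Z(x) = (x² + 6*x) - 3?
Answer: -1343/9 ≈ -149.22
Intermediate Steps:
z = ⅓ ≈ 0.33333
Z(x) = -3 + x² + 6*x
Q(S) = -52/9 (Q(S) = (-3 + (⅓)² + 6*(⅓))*2 - 4 = (-3 + ⅑ + 2)*2 - 4 = -8/9*2 - 4 = -16/9 - 4 = -52/9)
j = -79/9 (j = -3 - 52/9 = -79/9 ≈ -8.7778)
j*17 = -79/9*17 = -1343/9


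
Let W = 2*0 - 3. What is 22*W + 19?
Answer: -47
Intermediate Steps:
W = -3 (W = 0 - 3 = -3)
22*W + 19 = 22*(-3) + 19 = -66 + 19 = -47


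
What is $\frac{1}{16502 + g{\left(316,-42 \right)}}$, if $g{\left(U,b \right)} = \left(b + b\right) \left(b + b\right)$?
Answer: $\frac{1}{23558} \approx 4.2448 \cdot 10^{-5}$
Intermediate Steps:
$g{\left(U,b \right)} = 4 b^{2}$ ($g{\left(U,b \right)} = 2 b 2 b = 4 b^{2}$)
$\frac{1}{16502 + g{\left(316,-42 \right)}} = \frac{1}{16502 + 4 \left(-42\right)^{2}} = \frac{1}{16502 + 4 \cdot 1764} = \frac{1}{16502 + 7056} = \frac{1}{23558}$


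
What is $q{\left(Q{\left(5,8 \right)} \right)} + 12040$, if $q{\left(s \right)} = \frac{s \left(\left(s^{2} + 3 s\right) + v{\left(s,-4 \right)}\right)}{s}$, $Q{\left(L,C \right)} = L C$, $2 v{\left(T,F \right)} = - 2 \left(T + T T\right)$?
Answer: $12120$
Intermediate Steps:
$v{\left(T,F \right)} = - T - T^{2}$ ($v{\left(T,F \right)} = \frac{\left(-2\right) \left(T + T T\right)}{2} = \frac{\left(-2\right) \left(T + T^{2}\right)}{2} = \frac{- 2 T - 2 T^{2}}{2} = - T - T^{2}$)
$Q{\left(L,C \right)} = C L$
$q{\left(s \right)} = s^{2} + 3 s - s \left(1 + s\right)$ ($q{\left(s \right)} = \frac{s \left(\left(s^{2} + 3 s\right) - s \left(1 + s\right)\right)}{s} = \frac{s \left(s^{2} + 3 s - s \left(1 + s\right)\right)}{s} = s^{2} + 3 s - s \left(1 + s\right)$)
$q{\left(Q{\left(5,8 \right)} \right)} + 12040 = 2 \cdot 8 \cdot 5 + 12040 = 2 \cdot 40 + 12040 = 80 + 12040 = 12120$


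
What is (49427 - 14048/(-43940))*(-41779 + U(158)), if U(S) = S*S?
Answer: -1825971476841/2197 ≈ -8.3112e+8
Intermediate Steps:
U(S) = S²
(49427 - 14048/(-43940))*(-41779 + U(158)) = (49427 - 14048/(-43940))*(-41779 + 158²) = (49427 - 14048*(-1/43940))*(-41779 + 24964) = (49427 + 3512/10985)*(-16815) = (542959107/10985)*(-16815) = -1825971476841/2197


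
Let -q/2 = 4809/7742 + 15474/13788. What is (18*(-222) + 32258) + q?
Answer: 17955374464/635397 ≈ 28259.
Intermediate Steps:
q = -2215550/635397 (q = -2*(4809/7742 + 15474/13788) = -2*(4809*(1/7742) + 15474*(1/13788)) = -2*(687/1106 + 2579/2298) = -2*1107775/635397 = -2215550/635397 ≈ -3.4869)
(18*(-222) + 32258) + q = (18*(-222) + 32258) - 2215550/635397 = (-3996 + 32258) - 2215550/635397 = 28262 - 2215550/635397 = 17955374464/635397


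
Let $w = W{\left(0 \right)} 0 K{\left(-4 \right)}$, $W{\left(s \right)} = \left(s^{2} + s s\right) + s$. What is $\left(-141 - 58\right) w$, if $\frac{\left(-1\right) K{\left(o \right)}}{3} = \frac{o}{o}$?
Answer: $0$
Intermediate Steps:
$K{\left(o \right)} = -3$ ($K{\left(o \right)} = - 3 \frac{o}{o} = \left(-3\right) 1 = -3$)
$W{\left(s \right)} = s + 2 s^{2}$ ($W{\left(s \right)} = \left(s^{2} + s^{2}\right) + s = 2 s^{2} + s = s + 2 s^{2}$)
$w = 0$ ($w = 0 \left(1 + 2 \cdot 0\right) 0 \left(-3\right) = 0 \left(1 + 0\right) 0 \left(-3\right) = 0 \cdot 1 \cdot 0 \left(-3\right) = 0 \cdot 0 \left(-3\right) = 0 \left(-3\right) = 0$)
$\left(-141 - 58\right) w = \left(-141 - 58\right) 0 = \left(-199\right) 0 = 0$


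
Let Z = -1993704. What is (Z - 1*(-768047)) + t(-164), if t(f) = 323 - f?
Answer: -1225170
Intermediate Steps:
(Z - 1*(-768047)) + t(-164) = (-1993704 - 1*(-768047)) + (323 - 1*(-164)) = (-1993704 + 768047) + (323 + 164) = -1225657 + 487 = -1225170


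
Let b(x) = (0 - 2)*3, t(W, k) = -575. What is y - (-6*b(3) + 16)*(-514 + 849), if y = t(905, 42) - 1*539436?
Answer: -557431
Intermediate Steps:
b(x) = -6 (b(x) = -2*3 = -6)
y = -540011 (y = -575 - 1*539436 = -575 - 539436 = -540011)
y - (-6*b(3) + 16)*(-514 + 849) = -540011 - (-6*(-6) + 16)*(-514 + 849) = -540011 - (36 + 16)*335 = -540011 - 52*335 = -540011 - 1*17420 = -540011 - 17420 = -557431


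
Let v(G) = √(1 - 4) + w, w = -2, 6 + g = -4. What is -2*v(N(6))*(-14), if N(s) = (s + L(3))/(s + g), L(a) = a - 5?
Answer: -56 + 28*I*√3 ≈ -56.0 + 48.497*I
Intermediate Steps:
g = -10 (g = -6 - 4 = -10)
L(a) = -5 + a
N(s) = (-2 + s)/(-10 + s) (N(s) = (s + (-5 + 3))/(s - 10) = (s - 2)/(-10 + s) = (-2 + s)/(-10 + s))
v(G) = -2 + I*√3 (v(G) = √(1 - 4) - 2 = √(-3) - 2 = I*√3 - 2 = -2 + I*√3)
-2*v(N(6))*(-14) = -2*(-2 + I*√3)*(-14) = (4 - 2*I*√3)*(-14) = -56 + 28*I*√3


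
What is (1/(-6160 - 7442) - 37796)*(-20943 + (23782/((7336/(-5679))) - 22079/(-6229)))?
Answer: 462208931250362515865/310778115144 ≈ 1.4873e+9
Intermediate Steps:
(1/(-6160 - 7442) - 37796)*(-20943 + (23782/((7336/(-5679))) - 22079/(-6229))) = (1/(-13602) - 37796)*(-20943 + (23782/((7336*(-1/5679))) - 22079*(-1/6229))) = (-1/13602 - 37796)*(-20943 + (23782/(-7336/5679) + 22079/6229)) = -514101193*(-20943 + (23782*(-5679/7336) + 22079/6229))/13602 = -514101193*(-20943 + (-67528989/3668 + 22079/6229))/13602 = -514101193*(-20943 - 420557086709/22847972)/13602 = -514101193/13602*(-899062164305/22847972) = 462208931250362515865/310778115144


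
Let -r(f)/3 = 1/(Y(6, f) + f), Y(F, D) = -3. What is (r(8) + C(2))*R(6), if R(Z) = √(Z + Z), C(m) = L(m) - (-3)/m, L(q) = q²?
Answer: 49*√3/5 ≈ 16.974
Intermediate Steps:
r(f) = -3/(-3 + f)
C(m) = m² + 3/m (C(m) = m² - (-3)/m = m² + 3/m)
R(Z) = √2*√Z (R(Z) = √(2*Z) = √2*√Z)
(r(8) + C(2))*R(6) = (-3/(-3 + 8) + (3 + 2³)/2)*(√2*√6) = (-3/5 + (3 + 8)/2)*(2*√3) = (-3*⅕ + (½)*11)*(2*√3) = (-⅗ + 11/2)*(2*√3) = 49*(2*√3)/10 = 49*√3/5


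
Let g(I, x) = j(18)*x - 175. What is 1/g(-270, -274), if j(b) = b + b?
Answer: -1/10039 ≈ -9.9611e-5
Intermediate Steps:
j(b) = 2*b
g(I, x) = -175 + 36*x (g(I, x) = (2*18)*x - 175 = 36*x - 175 = -175 + 36*x)
1/g(-270, -274) = 1/(-175 + 36*(-274)) = 1/(-175 - 9864) = 1/(-10039) = -1/10039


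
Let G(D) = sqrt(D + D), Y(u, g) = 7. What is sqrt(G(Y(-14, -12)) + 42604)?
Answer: sqrt(42604 + sqrt(14)) ≈ 206.42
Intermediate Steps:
G(D) = sqrt(2)*sqrt(D) (G(D) = sqrt(2*D) = sqrt(2)*sqrt(D))
sqrt(G(Y(-14, -12)) + 42604) = sqrt(sqrt(2)*sqrt(7) + 42604) = sqrt(sqrt(14) + 42604) = sqrt(42604 + sqrt(14))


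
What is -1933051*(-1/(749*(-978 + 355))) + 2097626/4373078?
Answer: -3737286936738/1020298133953 ≈ -3.6629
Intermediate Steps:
-1933051*(-1/(749*(-978 + 355))) + 2097626/4373078 = -1933051/((-623*(-749))) + 2097626*(1/4373078) = -1933051/466627 + 1048813/2186539 = -3737286936738/1020298133953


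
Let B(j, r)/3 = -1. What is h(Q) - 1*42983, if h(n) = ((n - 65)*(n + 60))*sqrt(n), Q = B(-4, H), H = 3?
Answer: -42983 - 3876*I*sqrt(3) ≈ -42983.0 - 6713.4*I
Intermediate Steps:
B(j, r) = -3 (B(j, r) = 3*(-1) = -3)
Q = -3
h(n) = sqrt(n)*(-65 + n)*(60 + n) (h(n) = ((-65 + n)*(60 + n))*sqrt(n) = sqrt(n)*(-65 + n)*(60 + n))
h(Q) - 1*42983 = sqrt(-3)*(-3900 + (-3)**2 - 5*(-3)) - 1*42983 = (I*sqrt(3))*(-3900 + 9 + 15) - 42983 = (I*sqrt(3))*(-3876) - 42983 = -3876*I*sqrt(3) - 42983 = -42983 - 3876*I*sqrt(3)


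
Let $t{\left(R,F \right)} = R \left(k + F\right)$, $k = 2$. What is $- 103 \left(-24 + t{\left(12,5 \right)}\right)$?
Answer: $-6180$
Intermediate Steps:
$t{\left(R,F \right)} = R \left(2 + F\right)$
$- 103 \left(-24 + t{\left(12,5 \right)}\right) = - 103 \left(-24 + 12 \left(2 + 5\right)\right) = - 103 \left(-24 + 12 \cdot 7\right) = - 103 \left(-24 + 84\right) = \left(-103\right) 60 = -6180$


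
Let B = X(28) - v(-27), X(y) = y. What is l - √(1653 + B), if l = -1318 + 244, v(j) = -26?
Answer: -1074 - √1707 ≈ -1115.3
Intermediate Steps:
l = -1074
B = 54 (B = 28 - 1*(-26) = 28 + 26 = 54)
l - √(1653 + B) = -1074 - √(1653 + 54) = -1074 - √1707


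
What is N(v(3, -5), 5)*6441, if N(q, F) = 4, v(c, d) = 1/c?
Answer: 25764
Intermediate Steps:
N(v(3, -5), 5)*6441 = 4*6441 = 25764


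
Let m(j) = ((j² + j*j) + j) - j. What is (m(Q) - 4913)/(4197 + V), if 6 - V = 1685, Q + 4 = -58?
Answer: 2775/2518 ≈ 1.1021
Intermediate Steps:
Q = -62 (Q = -4 - 58 = -62)
V = -1679 (V = 6 - 1*1685 = 6 - 1685 = -1679)
m(j) = 2*j² (m(j) = ((j² + j²) + j) - j = (2*j² + j) - j = (j + 2*j²) - j = 2*j²)
(m(Q) - 4913)/(4197 + V) = (2*(-62)² - 4913)/(4197 - 1679) = (2*3844 - 4913)/2518 = (7688 - 4913)*(1/2518) = 2775*(1/2518) = 2775/2518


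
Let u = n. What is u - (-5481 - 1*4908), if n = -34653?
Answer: -24264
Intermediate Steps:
u = -34653
u - (-5481 - 1*4908) = -34653 - (-5481 - 1*4908) = -34653 - (-5481 - 4908) = -34653 - 1*(-10389) = -34653 + 10389 = -24264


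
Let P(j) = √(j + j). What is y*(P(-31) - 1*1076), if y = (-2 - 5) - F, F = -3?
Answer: 4304 - 4*I*√62 ≈ 4304.0 - 31.496*I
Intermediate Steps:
P(j) = √2*√j (P(j) = √(2*j) = √2*√j)
y = -4 (y = (-2 - 5) - 1*(-3) = -7 + 3 = -4)
y*(P(-31) - 1*1076) = -4*(√2*√(-31) - 1*1076) = -4*(√2*(I*√31) - 1076) = -4*(I*√62 - 1076) = -4*(-1076 + I*√62) = 4304 - 4*I*√62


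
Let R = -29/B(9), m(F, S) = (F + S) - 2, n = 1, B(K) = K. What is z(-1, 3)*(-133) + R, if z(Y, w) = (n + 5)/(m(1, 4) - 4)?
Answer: 7153/9 ≈ 794.78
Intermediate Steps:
m(F, S) = -2 + F + S
z(Y, w) = -6 (z(Y, w) = (1 + 5)/((-2 + 1 + 4) - 4) = 6/(3 - 4) = 6/(-1) = 6*(-1) = -6)
R = -29/9 ≈ -3.2222
z(-1, 3)*(-133) + R = -6*(-133) - 29/9 = 798 - 29/9 = 7153/9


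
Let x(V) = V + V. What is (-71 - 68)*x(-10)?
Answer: 2780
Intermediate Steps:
x(V) = 2*V
(-71 - 68)*x(-10) = (-71 - 68)*(2*(-10)) = -139*(-20) = 2780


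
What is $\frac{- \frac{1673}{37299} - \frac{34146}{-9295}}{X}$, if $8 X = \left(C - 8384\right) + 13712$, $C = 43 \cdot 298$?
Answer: $\frac{5032244476}{3144863133555} \approx 0.0016001$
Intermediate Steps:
$C = 12814$
$X = \frac{9071}{4}$ ($X = \frac{\left(12814 - 8384\right) + 13712}{8} = \frac{4430 + 13712}{8} = \frac{1}{8} \cdot 18142 = \frac{9071}{4} \approx 2267.8$)
$\frac{- \frac{1673}{37299} - \frac{34146}{-9295}}{X} = \frac{- \frac{1673}{37299} - \frac{34146}{-9295}}{\frac{9071}{4}} = \left(\left(-1673\right) \frac{1}{37299} - - \frac{34146}{9295}\right) \frac{4}{9071} = \left(- \frac{1673}{37299} + \frac{34146}{9295}\right) \frac{4}{9071} = \frac{1258061119}{346694205} \cdot \frac{4}{9071} = \frac{5032244476}{3144863133555}$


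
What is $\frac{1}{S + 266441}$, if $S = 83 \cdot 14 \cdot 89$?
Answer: $\frac{1}{369859} \approx 2.7037 \cdot 10^{-6}$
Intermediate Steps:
$S = 103418$ ($S = 1162 \cdot 89 = 103418$)
$\frac{1}{S + 266441} = \frac{1}{103418 + 266441} = \frac{1}{369859}$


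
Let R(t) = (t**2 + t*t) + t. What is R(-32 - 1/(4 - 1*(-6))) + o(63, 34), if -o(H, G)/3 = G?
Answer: 48168/25 ≈ 1926.7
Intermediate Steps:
o(H, G) = -3*G
R(t) = t + 2*t**2 (R(t) = (t**2 + t**2) + t = 2*t**2 + t = t + 2*t**2)
R(-32 - 1/(4 - 1*(-6))) + o(63, 34) = (-32 - 1/(4 - 1*(-6)))*(1 + 2*(-32 - 1/(4 - 1*(-6)))) - 3*34 = (-32 - 1/(4 + 6))*(1 + 2*(-32 - 1/(4 + 6))) - 102 = (-32 - 1/10)*(1 + 2*(-32 - 1/10)) - 102 = -321*(1 + 2*(-321/10))/10 - 102 = -321*(1 - 321/5)/10 - 102 = -321/10*(-316/5) - 102 = 50718/25 - 102 = 48168/25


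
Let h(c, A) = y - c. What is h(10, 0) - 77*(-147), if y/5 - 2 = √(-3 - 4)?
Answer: 11319 + 5*I*√7 ≈ 11319.0 + 13.229*I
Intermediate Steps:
y = 10 + 5*I*√7 (y = 10 + 5*√(-3 - 4) = 10 + 5*√(-7) = 10 + 5*(I*√7) = 10 + 5*I*√7 ≈ 10.0 + 13.229*I)
h(c, A) = 10 - c + 5*I*√7 (h(c, A) = (10 + 5*I*√7) - c = 10 - c + 5*I*√7)
h(10, 0) - 77*(-147) = (10 - 1*10 + 5*I*√7) - 77*(-147) = (10 - 10 + 5*I*√7) + 11319 = 5*I*√7 + 11319 = 11319 + 5*I*√7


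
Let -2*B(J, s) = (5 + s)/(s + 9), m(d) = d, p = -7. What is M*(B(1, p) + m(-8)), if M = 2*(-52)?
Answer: 780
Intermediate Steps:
M = -104
B(J, s) = -(5 + s)/(2*(9 + s)) (B(J, s) = -(5 + s)/(2*(s + 9)) = -(5 + s)/(2*(9 + s)))
M*(B(1, p) + m(-8)) = -104*((-5 - 1*(-7))/(2*(9 - 7)) - 8) = -104*((½)*(-5 + 7)/2 - 8) = -104*((½)*(½)*2 - 8) = -104*(½ - 8) = -104*(-15/2) = 780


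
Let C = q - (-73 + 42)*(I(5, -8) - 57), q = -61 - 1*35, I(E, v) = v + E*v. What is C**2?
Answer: 11229201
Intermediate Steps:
q = -96 (q = -61 - 35 = -96)
C = -3351 (C = -96 - (-73 + 42)*(-8*(1 + 5) - 57) = -96 - (-31)*(-8*6 - 57) = -96 - (-31)*(-48 - 57) = -96 - (-31)*(-105) = -96 - 1*3255 = -96 - 3255 = -3351)
C**2 = (-3351)**2 = 11229201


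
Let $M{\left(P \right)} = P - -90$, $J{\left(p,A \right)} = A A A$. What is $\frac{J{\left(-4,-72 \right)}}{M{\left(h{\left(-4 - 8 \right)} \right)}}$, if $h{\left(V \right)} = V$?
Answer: $- \frac{62208}{13} \approx -4785.2$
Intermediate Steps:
$J{\left(p,A \right)} = A^{3}$ ($J{\left(p,A \right)} = A^{2} A = A^{3}$)
$M{\left(P \right)} = 90 + P$ ($M{\left(P \right)} = P + 90 = 90 + P$)
$\frac{J{\left(-4,-72 \right)}}{M{\left(h{\left(-4 - 8 \right)} \right)}} = \frac{\left(-72\right)^{3}}{90 - 12} = - \frac{373248}{90 - 12} = - \frac{373248}{78} = \left(-373248\right) \frac{1}{78} = - \frac{62208}{13}$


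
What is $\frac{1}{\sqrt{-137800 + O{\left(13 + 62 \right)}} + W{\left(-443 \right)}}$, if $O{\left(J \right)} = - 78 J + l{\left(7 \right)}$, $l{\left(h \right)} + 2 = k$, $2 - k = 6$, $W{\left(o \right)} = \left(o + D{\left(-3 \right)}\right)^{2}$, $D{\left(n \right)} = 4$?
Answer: $\frac{192721}{37141527497} - \frac{2 i \sqrt{35914}}{37141527497} \approx 5.1888 \cdot 10^{-6} - 1.0205 \cdot 10^{-8} i$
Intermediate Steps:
$W{\left(o \right)} = \left(4 + o\right)^{2}$ ($W{\left(o \right)} = \left(o + 4\right)^{2} = \left(4 + o\right)^{2}$)
$k = -4$ ($k = 2 - 6 = -4$)
$l{\left(h \right)} = -6$ ($l{\left(h \right)} = -2 - 4 = -6$)
$O{\left(J \right)} = -6 - 78 J$ ($O{\left(J \right)} = - 78 J - 6 = -6 - 78 J$)
$\frac{1}{\sqrt{-137800 + O{\left(13 + 62 \right)}} + W{\left(-443 \right)}} = \frac{1}{\sqrt{-137800 - \left(6 + 78 \left(13 + 62\right)\right)} + \left(4 - 443\right)^{2}} = \frac{1}{\sqrt{-137800 - 5856} + \left(-439\right)^{2}} = \frac{1}{\sqrt{-137800 - 5856} + 192721} = \frac{1}{\sqrt{-143656} + 192721} = \frac{1}{2 i \sqrt{35914} + 192721} = \frac{1}{192721 + 2 i \sqrt{35914}}$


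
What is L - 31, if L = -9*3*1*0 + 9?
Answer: -22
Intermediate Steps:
L = 9 (L = -27*0 + 9 = -9*0 + 9 = 0 + 9 = 9)
L - 31 = 9 - 31 = -22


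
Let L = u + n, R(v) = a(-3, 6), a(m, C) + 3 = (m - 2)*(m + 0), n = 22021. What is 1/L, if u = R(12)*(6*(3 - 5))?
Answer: 1/21877 ≈ 4.5710e-5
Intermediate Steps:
a(m, C) = -3 + m*(-2 + m) (a(m, C) = -3 + (m - 2)*(m + 0) = -3 + (-2 + m)*m = -3 + m*(-2 + m))
R(v) = 12 (R(v) = -3 + (-3)**2 - 2*(-3) = -3 + 9 + 6 = 12)
u = -144 (u = 12*(6*(3 - 5)) = 12*(6*(-2)) = 12*(-12) = -144)
L = 21877 (L = -144 + 22021 = 21877)
1/L = 1/21877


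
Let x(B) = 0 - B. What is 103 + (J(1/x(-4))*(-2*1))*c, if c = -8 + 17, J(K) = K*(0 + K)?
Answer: 815/8 ≈ 101.88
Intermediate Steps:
x(B) = -B
J(K) = K² (J(K) = K*K = K²)
c = 9
103 + (J(1/x(-4))*(-2*1))*c = 103 + ((1/(-1*(-4)))²*(-2*1))*9 = 103 + ((1/4)²*(-2))*9 = 103 + ((¼)²*(-2))*9 = 103 + ((1/16)*(-2))*9 = 103 - ⅛*9 = 103 - 9/8 = 815/8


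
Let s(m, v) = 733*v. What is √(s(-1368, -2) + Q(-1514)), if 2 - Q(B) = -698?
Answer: I*√766 ≈ 27.677*I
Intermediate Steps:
Q(B) = 700 (Q(B) = 2 - 1*(-698) = 2 + 698 = 700)
√(s(-1368, -2) + Q(-1514)) = √(733*(-2) + 700) = √(-1466 + 700) = √(-766) = I*√766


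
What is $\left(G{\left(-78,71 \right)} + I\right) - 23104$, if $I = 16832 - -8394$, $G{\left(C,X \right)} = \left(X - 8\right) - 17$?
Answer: $2168$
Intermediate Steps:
$G{\left(C,X \right)} = -25 + X$ ($G{\left(C,X \right)} = \left(-8 + X\right) - 17 = -25 + X$)
$I = 25226$ ($I = 16832 + 8394 = 25226$)
$\left(G{\left(-78,71 \right)} + I\right) - 23104 = \left(\left(-25 + 71\right) + 25226\right) - 23104 = \left(46 + 25226\right) - 23104 = 25272 - 23104 = 2168$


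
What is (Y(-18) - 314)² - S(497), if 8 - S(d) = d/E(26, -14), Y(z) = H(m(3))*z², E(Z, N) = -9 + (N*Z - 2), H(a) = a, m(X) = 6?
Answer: 996334003/375 ≈ 2.6569e+6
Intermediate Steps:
E(Z, N) = -11 + N*Z (E(Z, N) = -9 + (-2 + N*Z) = -11 + N*Z)
Y(z) = 6*z²
S(d) = 8 + d/375 (S(d) = 8 - d/(-11 - 14*26) = 8 - d/(-11 - 364) = 8 - d/(-375) = 8 - d*(-1)/375 = 8 - (-1)*d/375 = 8 + d/375)
(Y(-18) - 314)² - S(497) = (6*(-18)² - 314)² - (8 + (1/375)*497) = (6*324 - 314)² - (8 + 497/375) = (1944 - 314)² - 1*3497/375 = 1630² - 3497/375 = 2656900 - 3497/375 = 996334003/375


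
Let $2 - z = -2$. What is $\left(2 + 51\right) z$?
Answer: $212$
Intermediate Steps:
$z = 4$ ($z = 2 - -2 = 2 + 2 = 4$)
$\left(2 + 51\right) z = \left(2 + 51\right) 4 = 53 \cdot 4 = 212$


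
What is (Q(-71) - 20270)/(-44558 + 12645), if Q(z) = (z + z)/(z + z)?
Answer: 20269/31913 ≈ 0.63513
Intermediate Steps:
Q(z) = 1 (Q(z) = (2*z)/((2*z)) = (2*z)*(1/(2*z)) = 1)
(Q(-71) - 20270)/(-44558 + 12645) = (1 - 20270)/(-44558 + 12645) = -20269/(-31913) = -20269*(-1/31913) = 20269/31913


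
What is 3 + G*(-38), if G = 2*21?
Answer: -1593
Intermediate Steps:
G = 42
3 + G*(-38) = 3 + 42*(-38) = 3 - 1596 = -1593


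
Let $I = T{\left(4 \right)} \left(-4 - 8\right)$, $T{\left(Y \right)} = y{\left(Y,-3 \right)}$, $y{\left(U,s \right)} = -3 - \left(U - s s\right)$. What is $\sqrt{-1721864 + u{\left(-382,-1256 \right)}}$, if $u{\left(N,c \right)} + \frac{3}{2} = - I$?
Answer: $\frac{i \sqrt{6887366}}{2} \approx 1312.2 i$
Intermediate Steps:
$y{\left(U,s \right)} = -3 + s^{2} - U$ ($y{\left(U,s \right)} = -3 - \left(U - s^{2}\right) = -3 + s^{2} - U$)
$T{\left(Y \right)} = 6 - Y$ ($T{\left(Y \right)} = -3 + \left(-3\right)^{2} - Y = -3 + 9 - Y = 6 - Y$)
$I = -24$ ($I = \left(6 - 4\right) \left(-4 - 8\right) = \left(6 - 4\right) \left(-12\right) = 2 \left(-12\right) = -24$)
$u{\left(N,c \right)} = \frac{45}{2}$ ($u{\left(N,c \right)} = - \frac{3}{2} - -24 = - \frac{3}{2} + 24 = \frac{45}{2}$)
$\sqrt{-1721864 + u{\left(-382,-1256 \right)}} = \sqrt{-1721864 + \frac{45}{2}} = \sqrt{- \frac{3443683}{2}} = \frac{i \sqrt{6887366}}{2}$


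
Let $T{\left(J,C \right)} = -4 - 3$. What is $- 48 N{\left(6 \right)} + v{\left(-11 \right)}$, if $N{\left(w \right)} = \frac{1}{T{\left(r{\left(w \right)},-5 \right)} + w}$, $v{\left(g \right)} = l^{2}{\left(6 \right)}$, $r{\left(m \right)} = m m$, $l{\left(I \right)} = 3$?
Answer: $57$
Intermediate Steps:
$r{\left(m \right)} = m^{2}$
$T{\left(J,C \right)} = -7$ ($T{\left(J,C \right)} = -4 - 3 = -7$)
$v{\left(g \right)} = 9$ ($v{\left(g \right)} = 3^{2} = 9$)
$N{\left(w \right)} = \frac{1}{-7 + w}$
$- 48 N{\left(6 \right)} + v{\left(-11 \right)} = - \frac{48}{-7 + 6} + 9 = - \frac{48}{-1} + 9 = \left(-48\right) \left(-1\right) + 9 = 48 + 9 = 57$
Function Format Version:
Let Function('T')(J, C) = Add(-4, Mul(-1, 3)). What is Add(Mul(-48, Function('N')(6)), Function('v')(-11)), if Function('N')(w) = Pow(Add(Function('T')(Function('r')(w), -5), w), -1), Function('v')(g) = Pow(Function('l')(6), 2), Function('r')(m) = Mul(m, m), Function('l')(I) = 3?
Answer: 57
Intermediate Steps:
Function('r')(m) = Pow(m, 2)
Function('T')(J, C) = -7 (Function('T')(J, C) = Add(-4, -3) = -7)
Function('v')(g) = 9 (Function('v')(g) = Pow(3, 2) = 9)
Function('N')(w) = Pow(Add(-7, w), -1)
Add(Mul(-48, Function('N')(6)), Function('v')(-11)) = Add(Mul(-48, Pow(Add(-7, 6), -1)), 9) = Add(Mul(-48, Pow(-1, -1)), 9) = Add(Mul(-48, -1), 9) = Add(48, 9) = 57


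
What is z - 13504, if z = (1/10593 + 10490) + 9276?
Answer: 66333367/10593 ≈ 6262.0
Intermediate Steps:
z = 209381239/10593 (z = (1/10593 + 10490) + 9276 = 111120571/10593 + 9276 = 209381239/10593 ≈ 19766.)
z - 13504 = 209381239/10593 - 13504 = 66333367/10593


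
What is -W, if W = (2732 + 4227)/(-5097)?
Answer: 6959/5097 ≈ 1.3653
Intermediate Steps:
W = -6959/5097 (W = 6959*(-1/5097) = -6959/5097 ≈ -1.3653)
-W = -1*(-6959/5097) = 6959/5097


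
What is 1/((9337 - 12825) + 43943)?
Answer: 1/40455 ≈ 2.4719e-5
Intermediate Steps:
1/((9337 - 12825) + 43943) = 1/(-3488 + 43943) = 1/40455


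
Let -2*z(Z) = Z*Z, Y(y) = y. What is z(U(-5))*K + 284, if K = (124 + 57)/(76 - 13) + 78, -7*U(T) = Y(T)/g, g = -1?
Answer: 1626041/6174 ≈ 263.37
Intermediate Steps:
U(T) = T/7 (U(T) = -T/(7*(-1)) = -T*(-1)/7 = -(-1)*T/7 = T/7)
z(Z) = -Z**2/2 (z(Z) = -Z*Z/2 = -Z**2/2)
K = 5095/63 (K = 181/63 + 78 = 5095/63 ≈ 80.873)
z(U(-5))*K + 284 = -((1/7)*(-5))**2/2*(5095/63) + 284 = -(-5/7)**2/2*(5095/63) + 284 = -1/2*25/49*(5095/63) + 284 = -25/98*5095/63 + 284 = -127375/6174 + 284 = 1626041/6174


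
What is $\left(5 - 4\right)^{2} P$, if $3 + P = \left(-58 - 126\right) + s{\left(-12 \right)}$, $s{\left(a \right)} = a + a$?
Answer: $-211$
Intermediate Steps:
$s{\left(a \right)} = 2 a$
$P = -211$ ($P = -3 + \left(\left(-58 - 126\right) + 2 \left(-12\right)\right) = -3 - 208 = -211$)
$\left(5 - 4\right)^{2} P = \left(5 - 4\right)^{2} \left(-211\right) = 1^{2} \left(-211\right) = 1 \left(-211\right) = -211$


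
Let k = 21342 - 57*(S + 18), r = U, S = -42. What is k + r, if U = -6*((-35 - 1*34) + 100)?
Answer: 22524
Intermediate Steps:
U = -186 (U = -6*((-35 - 34) + 100) = -6*(-69 + 100) = -6*31 = -186)
r = -186
k = 22710 (k = 21342 - 57*(-42 + 18) = 21342 - 57*(-24) = 21342 - 1*(-1368) = 21342 + 1368 = 22710)
k + r = 22710 - 186 = 22524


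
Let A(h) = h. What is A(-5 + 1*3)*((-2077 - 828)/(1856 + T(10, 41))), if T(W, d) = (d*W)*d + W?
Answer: 415/1334 ≈ 0.31109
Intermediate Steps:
T(W, d) = W + W*d² (T(W, d) = (W*d)*d + W = W*d² + W = W + W*d²)
A(-5 + 1*3)*((-2077 - 828)/(1856 + T(10, 41))) = (-5 + 1*3)*((-2077 - 828)/(1856 + 10*(1 + 41²))) = (-5 + 3)*(-2905/(1856 + 10*(1 + 1681))) = -(-5810)/(1856 + 10*1682) = -(-5810)/(1856 + 16820) = -(-5810)/18676 = -2*(-415/2668) = 415/1334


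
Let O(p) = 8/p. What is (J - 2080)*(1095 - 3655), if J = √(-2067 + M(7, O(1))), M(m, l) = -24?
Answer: 5324800 - 2560*I*√2091 ≈ 5.3248e+6 - 1.1706e+5*I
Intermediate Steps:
J = I*√2091 (J = √(-2067 - 24) = √(-2091) = I*√2091 ≈ 45.727*I)
(J - 2080)*(1095 - 3655) = (I*√2091 - 2080)*(1095 - 3655) = (-2080 + I*√2091)*(-2560) = 5324800 - 2560*I*√2091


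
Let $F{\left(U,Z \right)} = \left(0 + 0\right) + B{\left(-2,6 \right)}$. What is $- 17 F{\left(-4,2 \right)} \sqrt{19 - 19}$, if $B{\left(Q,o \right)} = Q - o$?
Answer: $0$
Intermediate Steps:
$F{\left(U,Z \right)} = -8$ ($F{\left(U,Z \right)} = \left(0 + 0\right) - 8 = 0 - 8 = -8$)
$- 17 F{\left(-4,2 \right)} \sqrt{19 - 19} = \left(-17\right) \left(-8\right) \sqrt{19 - 19} = 136 \sqrt{0} = 136 \cdot 0 = 0$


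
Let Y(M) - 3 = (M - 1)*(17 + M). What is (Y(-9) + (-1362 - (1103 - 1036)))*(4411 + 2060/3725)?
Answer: -4949630142/745 ≈ -6.6438e+6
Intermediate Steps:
Y(M) = 3 + (-1 + M)*(17 + M) (Y(M) = 3 + (M - 1)*(17 + M) = 3 + (-1 + M)*(17 + M))
(Y(-9) + (-1362 - (1103 - 1036)))*(4411 + 2060/3725) = ((-14 + (-9)**2 + 16*(-9)) + (-1362 - (1103 - 1036)))*(4411 + 2060/3725) = ((-14 + 81 - 144) + (-1362 - 1*67))*(4411 + 2060*(1/3725)) = (-77 + (-1362 - 67))*(4411 + 412/745) = (-77 - 1429)*(3286607/745) = -1506*3286607/745 = -4949630142/745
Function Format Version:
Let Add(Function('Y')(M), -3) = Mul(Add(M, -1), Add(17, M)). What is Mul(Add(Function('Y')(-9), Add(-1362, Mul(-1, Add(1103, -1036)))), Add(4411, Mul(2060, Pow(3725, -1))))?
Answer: Rational(-4949630142, 745) ≈ -6.6438e+6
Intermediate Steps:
Function('Y')(M) = Add(3, Mul(Add(-1, M), Add(17, M))) (Function('Y')(M) = Add(3, Mul(Add(M, -1), Add(17, M))) = Add(3, Mul(Add(-1, M), Add(17, M))))
Mul(Add(Function('Y')(-9), Add(-1362, Mul(-1, Add(1103, -1036)))), Add(4411, Mul(2060, Pow(3725, -1)))) = Mul(Add(Add(-14, Pow(-9, 2), Mul(16, -9)), Add(-1362, Mul(-1, Add(1103, -1036)))), Add(4411, Mul(2060, Pow(3725, -1)))) = Mul(Add(Add(-14, 81, -144), Add(-1362, Mul(-1, 67))), Add(4411, Mul(2060, Rational(1, 3725)))) = Mul(Add(-77, Add(-1362, -67)), Add(4411, Rational(412, 745))) = Mul(Add(-77, -1429), Rational(3286607, 745)) = Mul(-1506, Rational(3286607, 745)) = Rational(-4949630142, 745)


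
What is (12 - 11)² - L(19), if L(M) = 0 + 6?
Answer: -5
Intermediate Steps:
L(M) = 6
(12 - 11)² - L(19) = (12 - 11)² - 1*6 = 1² - 6 = 1 - 6 = -5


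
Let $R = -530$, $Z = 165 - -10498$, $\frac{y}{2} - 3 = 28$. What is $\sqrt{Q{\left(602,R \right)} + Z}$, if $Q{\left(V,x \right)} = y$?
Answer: $5 \sqrt{429} \approx 103.56$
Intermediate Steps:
$y = 62$ ($y = 6 + 2 \cdot 28 = 6 + 56 = 62$)
$Z = 10663$ ($Z = 165 + 10498 = 10663$)
$Q{\left(V,x \right)} = 62$
$\sqrt{Q{\left(602,R \right)} + Z} = \sqrt{62 + 10663} = \sqrt{10725} = 5 \sqrt{429}$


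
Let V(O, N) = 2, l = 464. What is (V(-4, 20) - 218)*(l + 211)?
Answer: -145800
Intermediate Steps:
(V(-4, 20) - 218)*(l + 211) = (2 - 218)*(464 + 211) = -216*675 = -145800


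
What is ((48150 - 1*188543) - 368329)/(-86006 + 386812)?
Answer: -254361/150403 ≈ -1.6912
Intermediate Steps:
((48150 - 1*188543) - 368329)/(-86006 + 386812) = ((48150 - 188543) - 368329)/300806 = (-140393 - 368329)*(1/300806) = -508722*1/300806 = -254361/150403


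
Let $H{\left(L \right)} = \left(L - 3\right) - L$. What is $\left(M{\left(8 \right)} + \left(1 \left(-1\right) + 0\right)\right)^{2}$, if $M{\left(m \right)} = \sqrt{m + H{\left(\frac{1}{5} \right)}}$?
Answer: $\left(1 - \sqrt{5}\right)^{2} \approx 1.5279$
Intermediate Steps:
$H{\left(L \right)} = -3$ ($H{\left(L \right)} = \left(-3 + L\right) - L = -3$)
$M{\left(m \right)} = \sqrt{-3 + m}$ ($M{\left(m \right)} = \sqrt{m - 3} = \sqrt{-3 + m}$)
$\left(M{\left(8 \right)} + \left(1 \left(-1\right) + 0\right)\right)^{2} = \left(\sqrt{-3 + 8} + \left(1 \left(-1\right) + 0\right)\right)^{2} = \left(\sqrt{5} + \left(-1 + 0\right)\right)^{2} = \left(\sqrt{5} - 1\right)^{2} = \left(-1 + \sqrt{5}\right)^{2}$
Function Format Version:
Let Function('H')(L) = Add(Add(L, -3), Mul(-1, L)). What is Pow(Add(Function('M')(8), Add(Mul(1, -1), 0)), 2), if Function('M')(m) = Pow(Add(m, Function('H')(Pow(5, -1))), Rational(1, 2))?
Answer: Pow(Add(1, Mul(-1, Pow(5, Rational(1, 2)))), 2) ≈ 1.5279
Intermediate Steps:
Function('H')(L) = -3 (Function('H')(L) = Add(Add(-3, L), Mul(-1, L)) = -3)
Function('M')(m) = Pow(Add(-3, m), Rational(1, 2)) (Function('M')(m) = Pow(Add(m, -3), Rational(1, 2)) = Pow(Add(-3, m), Rational(1, 2)))
Pow(Add(Function('M')(8), Add(Mul(1, -1), 0)), 2) = Pow(Add(Pow(Add(-3, 8), Rational(1, 2)), Add(Mul(1, -1), 0)), 2) = Pow(Add(Pow(5, Rational(1, 2)), Add(-1, 0)), 2) = Pow(Add(Pow(5, Rational(1, 2)), -1), 2) = Pow(Add(-1, Pow(5, Rational(1, 2))), 2)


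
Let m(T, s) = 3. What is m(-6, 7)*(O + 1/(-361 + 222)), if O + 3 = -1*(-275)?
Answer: 113421/139 ≈ 815.98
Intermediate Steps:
O = 272 (O = -3 - 1*(-275) = -3 + 275 = 272)
m(-6, 7)*(O + 1/(-361 + 222)) = 3*(272 + 1/(-361 + 222)) = 3*(272 + 1/(-139)) = 3*(272 - 1/139) = 3*(37807/139) = 113421/139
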